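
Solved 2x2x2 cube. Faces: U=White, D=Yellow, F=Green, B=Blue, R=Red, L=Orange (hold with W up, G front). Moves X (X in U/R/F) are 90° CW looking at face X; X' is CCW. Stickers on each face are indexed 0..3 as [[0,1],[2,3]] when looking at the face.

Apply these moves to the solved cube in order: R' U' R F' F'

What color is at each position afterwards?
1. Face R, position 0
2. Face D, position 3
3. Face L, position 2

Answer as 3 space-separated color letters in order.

After move 1 (R'): R=RRRR U=WBWB F=GWGW D=YGYG B=YBYB
After move 2 (U'): U=BBWW F=OOGW R=GWRR B=RRYB L=YBOO
After move 3 (R): R=RGRW U=BOWW F=OGGG D=YYYR B=WRBB
After move 4 (F'): F=GGOG U=BORR R=YGYW D=BOYR L=YWOW
After move 5 (F'): F=GGGO U=BOYY R=OGBW D=WWYR L=YROR
Query 1: R[0] = O
Query 2: D[3] = R
Query 3: L[2] = O

Answer: O R O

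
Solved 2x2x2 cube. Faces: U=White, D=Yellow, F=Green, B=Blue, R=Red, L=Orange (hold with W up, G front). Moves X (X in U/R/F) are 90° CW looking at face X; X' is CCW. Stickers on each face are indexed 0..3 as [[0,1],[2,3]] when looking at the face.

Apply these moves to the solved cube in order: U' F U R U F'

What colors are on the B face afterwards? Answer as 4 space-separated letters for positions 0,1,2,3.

Answer: G O W B

Derivation:
After move 1 (U'): U=WWWW F=OOGG R=GGRR B=RRBB L=BBOO
After move 2 (F): F=GOGO U=WWOB R=WGWR D=RGYY L=BYOY
After move 3 (U): U=OWBW F=WGGO R=RRWR B=BYBB L=GOOY
After move 4 (R): R=WRRR U=OGBO F=WGGY D=RBYB B=WYWB
After move 5 (U): U=BOOG F=WRGY R=WYRR B=GOWB L=WGOY
After move 6 (F'): F=RYWG U=BOWR R=BYRR D=GYYB L=WGOO
Query: B face = GOWB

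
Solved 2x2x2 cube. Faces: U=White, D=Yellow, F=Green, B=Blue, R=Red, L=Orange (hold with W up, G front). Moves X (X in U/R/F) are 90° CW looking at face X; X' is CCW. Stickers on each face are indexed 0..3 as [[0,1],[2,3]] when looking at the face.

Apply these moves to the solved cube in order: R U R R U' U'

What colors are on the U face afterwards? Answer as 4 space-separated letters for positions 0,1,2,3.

Answer: B G B W

Derivation:
After move 1 (R): R=RRRR U=WGWG F=GYGY D=YBYB B=WBWB
After move 2 (U): U=WWGG F=RRGY R=WBRR B=OOWB L=GYOO
After move 3 (R): R=RWRB U=WRGY F=RBGB D=YWYO B=GOWB
After move 4 (R): R=RRBW U=WBGB F=RWGO D=YWYG B=YORB
After move 5 (U'): U=BBWG F=GYGO R=RWBW B=RRRB L=YOOO
After move 6 (U'): U=BGBW F=YOGO R=GYBW B=RWRB L=RROO
Query: U face = BGBW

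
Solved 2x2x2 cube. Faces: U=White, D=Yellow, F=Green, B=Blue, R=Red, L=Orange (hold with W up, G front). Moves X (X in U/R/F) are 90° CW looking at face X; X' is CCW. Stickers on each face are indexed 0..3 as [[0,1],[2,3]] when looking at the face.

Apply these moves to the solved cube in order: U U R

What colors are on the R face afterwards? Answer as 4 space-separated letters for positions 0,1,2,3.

After move 1 (U): U=WWWW F=RRGG R=BBRR B=OOBB L=GGOO
After move 2 (U): U=WWWW F=BBGG R=OORR B=GGBB L=RROO
After move 3 (R): R=RORO U=WBWG F=BYGY D=YBYG B=WGWB
Query: R face = RORO

Answer: R O R O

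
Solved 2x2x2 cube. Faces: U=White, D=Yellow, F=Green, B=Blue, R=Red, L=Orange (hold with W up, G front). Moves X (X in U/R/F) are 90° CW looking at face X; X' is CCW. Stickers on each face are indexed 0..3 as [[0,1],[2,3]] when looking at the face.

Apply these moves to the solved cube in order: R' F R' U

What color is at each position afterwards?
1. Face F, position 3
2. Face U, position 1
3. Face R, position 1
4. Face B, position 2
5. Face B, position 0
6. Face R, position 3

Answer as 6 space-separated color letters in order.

After move 1 (R'): R=RRRR U=WBWB F=GWGW D=YGYG B=YBYB
After move 2 (F): F=GGWW U=WBOO R=WRBR D=RRYG L=OYOG
After move 3 (R'): R=RRWB U=WYOY F=GBWO D=RGYW B=GBRB
After move 4 (U): U=OWYY F=RRWO R=GBWB B=OYRB L=GBOG
Query 1: F[3] = O
Query 2: U[1] = W
Query 3: R[1] = B
Query 4: B[2] = R
Query 5: B[0] = O
Query 6: R[3] = B

Answer: O W B R O B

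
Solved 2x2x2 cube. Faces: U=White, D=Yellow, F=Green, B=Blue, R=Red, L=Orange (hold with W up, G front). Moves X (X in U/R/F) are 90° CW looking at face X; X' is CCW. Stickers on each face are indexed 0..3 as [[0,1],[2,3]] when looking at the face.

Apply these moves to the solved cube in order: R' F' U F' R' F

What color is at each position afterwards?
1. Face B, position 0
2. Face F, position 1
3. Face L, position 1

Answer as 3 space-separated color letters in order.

After move 1 (R'): R=RRRR U=WBWB F=GWGW D=YGYG B=YBYB
After move 2 (F'): F=WWGG U=WBRR R=GRYR D=OOYG L=OBOW
After move 3 (U): U=RWRB F=GRGG R=YBYR B=OBYB L=WWOW
After move 4 (F'): F=RGGG U=RWYY R=OBOR D=WWYG L=WBOR
After move 5 (R'): R=BROO U=RYYO F=RWGY D=WGYG B=GBWB
After move 6 (F): F=GRYW U=RYRB R=YROO D=OBYG L=WWOG
Query 1: B[0] = G
Query 2: F[1] = R
Query 3: L[1] = W

Answer: G R W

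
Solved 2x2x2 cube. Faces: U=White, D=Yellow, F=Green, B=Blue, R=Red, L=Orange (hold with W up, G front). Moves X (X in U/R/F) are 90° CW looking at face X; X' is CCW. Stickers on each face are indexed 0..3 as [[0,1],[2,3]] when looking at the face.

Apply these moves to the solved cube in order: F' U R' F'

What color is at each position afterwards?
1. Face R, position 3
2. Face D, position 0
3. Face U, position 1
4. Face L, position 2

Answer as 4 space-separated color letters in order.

After move 1 (F'): F=GGGG U=WWRR R=YRYR D=OOYY L=OWOW
After move 2 (U): U=RWRW F=YRGG R=BBYR B=OWBB L=GGOW
After move 3 (R'): R=BRBY U=RBRO F=YWGW D=ORYG B=YWOB
After move 4 (F'): F=WWYG U=RBBB R=RROY D=GWYG L=GOOR
Query 1: R[3] = Y
Query 2: D[0] = G
Query 3: U[1] = B
Query 4: L[2] = O

Answer: Y G B O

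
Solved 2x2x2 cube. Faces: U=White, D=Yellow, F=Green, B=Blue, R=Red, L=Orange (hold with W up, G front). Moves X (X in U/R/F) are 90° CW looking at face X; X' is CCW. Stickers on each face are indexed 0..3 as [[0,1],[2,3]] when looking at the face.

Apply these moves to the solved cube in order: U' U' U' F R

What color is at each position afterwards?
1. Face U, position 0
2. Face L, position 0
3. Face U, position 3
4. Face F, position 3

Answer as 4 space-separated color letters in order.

Answer: W G R Y

Derivation:
After move 1 (U'): U=WWWW F=OOGG R=GGRR B=RRBB L=BBOO
After move 2 (U'): U=WWWW F=BBGG R=OORR B=GGBB L=RROO
After move 3 (U'): U=WWWW F=RRGG R=BBRR B=OOBB L=GGOO
After move 4 (F): F=GRGR U=WWOG R=WBWR D=RBYY L=GYOY
After move 5 (R): R=WWRB U=WROR F=GBGY D=RBYO B=GOWB
Query 1: U[0] = W
Query 2: L[0] = G
Query 3: U[3] = R
Query 4: F[3] = Y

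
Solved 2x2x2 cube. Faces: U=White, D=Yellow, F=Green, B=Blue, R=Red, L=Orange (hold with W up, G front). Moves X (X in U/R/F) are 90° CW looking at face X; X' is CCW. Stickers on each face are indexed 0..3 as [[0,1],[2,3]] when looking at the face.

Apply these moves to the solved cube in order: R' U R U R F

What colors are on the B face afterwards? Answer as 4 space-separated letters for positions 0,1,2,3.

Answer: R W W B

Derivation:
After move 1 (R'): R=RRRR U=WBWB F=GWGW D=YGYG B=YBYB
After move 2 (U): U=WWBB F=RRGW R=YBRR B=OOYB L=GWOO
After move 3 (R): R=RYRB U=WRBW F=RGGG D=YYYO B=BOWB
After move 4 (U): U=BWWR F=RYGG R=BORB B=GWWB L=RGOO
After move 5 (R): R=RBBO U=BYWG F=RYGO D=YWYG B=RWWB
After move 6 (F): F=GROY U=BYOG R=WBGO D=BRYG L=RYOW
Query: B face = RWWB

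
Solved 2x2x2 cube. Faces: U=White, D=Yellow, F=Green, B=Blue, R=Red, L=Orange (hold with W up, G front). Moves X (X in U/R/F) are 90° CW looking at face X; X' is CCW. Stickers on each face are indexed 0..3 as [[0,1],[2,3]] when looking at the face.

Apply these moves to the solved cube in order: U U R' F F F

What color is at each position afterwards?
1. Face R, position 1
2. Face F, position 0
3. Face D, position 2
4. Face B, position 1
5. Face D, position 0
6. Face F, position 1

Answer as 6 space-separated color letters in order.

After move 1 (U): U=WWWW F=RRGG R=BBRR B=OOBB L=GGOO
After move 2 (U): U=WWWW F=BBGG R=OORR B=GGBB L=RROO
After move 3 (R'): R=OROR U=WBWG F=BWGW D=YBYG B=YGYB
After move 4 (F): F=GBWW U=WBOR R=WRGR D=OOYG L=RYOB
After move 5 (F): F=WGWB U=WBBY R=ORRR D=GWYG L=ROOO
After move 6 (F): F=WWBG U=WBOO R=BRYR D=ROYG L=RGOW
Query 1: R[1] = R
Query 2: F[0] = W
Query 3: D[2] = Y
Query 4: B[1] = G
Query 5: D[0] = R
Query 6: F[1] = W

Answer: R W Y G R W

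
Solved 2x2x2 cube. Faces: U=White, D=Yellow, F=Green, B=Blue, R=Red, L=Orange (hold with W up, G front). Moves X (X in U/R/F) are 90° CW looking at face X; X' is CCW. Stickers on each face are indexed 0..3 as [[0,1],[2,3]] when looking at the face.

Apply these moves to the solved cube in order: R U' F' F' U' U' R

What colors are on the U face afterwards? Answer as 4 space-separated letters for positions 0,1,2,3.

Answer: Y R G O

Derivation:
After move 1 (R): R=RRRR U=WGWG F=GYGY D=YBYB B=WBWB
After move 2 (U'): U=GGWW F=OOGY R=GYRR B=RRWB L=WBOO
After move 3 (F'): F=OYOG U=GGGR R=BYYR D=BOYB L=WWOW
After move 4 (F'): F=YGOO U=GGBY R=OYBR D=WWYB L=WROG
After move 5 (U'): U=GYGB F=WROO R=YGBR B=OYWB L=RROG
After move 6 (U'): U=YBGG F=RROO R=WRBR B=YGWB L=OYOG
After move 7 (R): R=BWRR U=YRGO F=RWOB D=WWYY B=GGBB
Query: U face = YRGO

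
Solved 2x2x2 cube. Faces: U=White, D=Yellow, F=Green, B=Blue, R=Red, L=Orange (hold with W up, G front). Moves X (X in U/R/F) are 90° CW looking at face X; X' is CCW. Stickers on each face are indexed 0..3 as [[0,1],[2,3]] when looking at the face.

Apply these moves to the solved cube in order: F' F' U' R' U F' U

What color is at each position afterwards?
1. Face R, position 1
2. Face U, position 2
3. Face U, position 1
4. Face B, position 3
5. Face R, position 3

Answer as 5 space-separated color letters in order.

Answer: B G W B O

Derivation:
After move 1 (F'): F=GGGG U=WWRR R=YRYR D=OOYY L=OWOW
After move 2 (F'): F=GGGG U=WWYY R=OROR D=WWYY L=OROR
After move 3 (U'): U=WYWY F=ORGG R=GGOR B=ORBB L=BBOR
After move 4 (R'): R=GRGO U=WBWO F=OYGY D=WRYG B=YRWB
After move 5 (U): U=WWOB F=GRGY R=YRGO B=BBWB L=OYOR
After move 6 (F'): F=RYGG U=WWYG R=RRWO D=YRYG L=OBOO
After move 7 (U): U=YWGW F=RRGG R=BBWO B=OBWB L=RYOO
Query 1: R[1] = B
Query 2: U[2] = G
Query 3: U[1] = W
Query 4: B[3] = B
Query 5: R[3] = O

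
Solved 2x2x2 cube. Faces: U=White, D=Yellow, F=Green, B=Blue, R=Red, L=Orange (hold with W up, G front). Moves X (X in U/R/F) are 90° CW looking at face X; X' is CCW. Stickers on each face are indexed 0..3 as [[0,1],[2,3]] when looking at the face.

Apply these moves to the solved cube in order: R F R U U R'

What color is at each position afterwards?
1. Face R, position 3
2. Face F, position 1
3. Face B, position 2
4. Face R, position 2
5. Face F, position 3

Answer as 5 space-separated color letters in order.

Answer: R O W O W

Derivation:
After move 1 (R): R=RRRR U=WGWG F=GYGY D=YBYB B=WBWB
After move 2 (F): F=GGYY U=WGOO R=WRGR D=RRYB L=OYOB
After move 3 (R): R=GWRR U=WGOY F=GRYB D=RWYW B=OBGB
After move 4 (U): U=OWYG F=GWYB R=OBRR B=OYGB L=GROB
After move 5 (U): U=YOGW F=OBYB R=OYRR B=GRGB L=GWOB
After move 6 (R'): R=YROR U=YGGG F=OOYW D=RBYB B=WRWB
Query 1: R[3] = R
Query 2: F[1] = O
Query 3: B[2] = W
Query 4: R[2] = O
Query 5: F[3] = W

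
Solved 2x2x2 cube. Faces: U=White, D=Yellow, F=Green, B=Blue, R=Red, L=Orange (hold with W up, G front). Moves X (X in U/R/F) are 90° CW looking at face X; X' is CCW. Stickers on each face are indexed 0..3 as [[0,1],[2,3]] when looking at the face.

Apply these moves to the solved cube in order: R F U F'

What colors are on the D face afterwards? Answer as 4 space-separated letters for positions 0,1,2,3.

Answer: G B Y B

Derivation:
After move 1 (R): R=RRRR U=WGWG F=GYGY D=YBYB B=WBWB
After move 2 (F): F=GGYY U=WGOO R=WRGR D=RRYB L=OYOB
After move 3 (U): U=OWOG F=WRYY R=WBGR B=OYWB L=GGOB
After move 4 (F'): F=RYWY U=OWWG R=RBRR D=GBYB L=GGOO
Query: D face = GBYB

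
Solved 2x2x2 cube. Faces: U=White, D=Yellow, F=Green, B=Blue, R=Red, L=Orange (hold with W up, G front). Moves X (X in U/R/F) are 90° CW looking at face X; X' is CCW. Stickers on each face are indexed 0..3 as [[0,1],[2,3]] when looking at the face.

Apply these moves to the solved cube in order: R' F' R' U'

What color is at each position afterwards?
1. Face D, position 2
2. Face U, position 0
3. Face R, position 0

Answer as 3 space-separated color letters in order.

Answer: Y Y W

Derivation:
After move 1 (R'): R=RRRR U=WBWB F=GWGW D=YGYG B=YBYB
After move 2 (F'): F=WWGG U=WBRR R=GRYR D=OOYG L=OBOW
After move 3 (R'): R=RRGY U=WYRY F=WBGR D=OWYG B=GBOB
After move 4 (U'): U=YYWR F=OBGR R=WBGY B=RROB L=GBOW
Query 1: D[2] = Y
Query 2: U[0] = Y
Query 3: R[0] = W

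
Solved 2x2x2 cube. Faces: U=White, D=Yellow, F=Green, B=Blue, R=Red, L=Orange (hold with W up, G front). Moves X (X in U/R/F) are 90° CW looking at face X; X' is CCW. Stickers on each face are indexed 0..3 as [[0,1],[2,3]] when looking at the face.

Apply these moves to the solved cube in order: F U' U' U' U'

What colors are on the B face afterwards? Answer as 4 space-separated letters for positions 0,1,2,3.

Answer: B B B B

Derivation:
After move 1 (F): F=GGGG U=WWOO R=WRWR D=RRYY L=OYOY
After move 2 (U'): U=WOWO F=OYGG R=GGWR B=WRBB L=BBOY
After move 3 (U'): U=OOWW F=BBGG R=OYWR B=GGBB L=WROY
After move 4 (U'): U=OWOW F=WRGG R=BBWR B=OYBB L=GGOY
After move 5 (U'): U=WWOO F=GGGG R=WRWR B=BBBB L=OYOY
Query: B face = BBBB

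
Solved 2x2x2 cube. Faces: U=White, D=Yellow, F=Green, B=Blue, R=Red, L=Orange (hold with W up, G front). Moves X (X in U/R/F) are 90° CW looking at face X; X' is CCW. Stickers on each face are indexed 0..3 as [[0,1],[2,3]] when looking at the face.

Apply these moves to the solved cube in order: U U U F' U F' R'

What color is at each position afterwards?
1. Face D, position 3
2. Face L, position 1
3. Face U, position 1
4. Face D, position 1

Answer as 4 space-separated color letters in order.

Answer: O W B G

Derivation:
After move 1 (U): U=WWWW F=RRGG R=BBRR B=OOBB L=GGOO
After move 2 (U): U=WWWW F=BBGG R=OORR B=GGBB L=RROO
After move 3 (U): U=WWWW F=OOGG R=GGRR B=RRBB L=BBOO
After move 4 (F'): F=OGOG U=WWGR R=YGYR D=BOYY L=BWOW
After move 5 (U): U=GWRW F=YGOG R=RRYR B=BWBB L=OGOW
After move 6 (F'): F=GGYO U=GWRY R=ORBR D=GWYY L=OWOR
After move 7 (R'): R=RROB U=GBRB F=GWYY D=GGYO B=YWWB
Query 1: D[3] = O
Query 2: L[1] = W
Query 3: U[1] = B
Query 4: D[1] = G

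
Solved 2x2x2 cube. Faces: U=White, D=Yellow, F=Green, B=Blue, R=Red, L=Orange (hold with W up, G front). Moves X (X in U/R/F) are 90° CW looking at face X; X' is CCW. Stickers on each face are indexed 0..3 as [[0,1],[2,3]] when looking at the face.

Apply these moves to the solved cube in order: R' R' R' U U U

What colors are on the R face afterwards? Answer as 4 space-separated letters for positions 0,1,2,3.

After move 1 (R'): R=RRRR U=WBWB F=GWGW D=YGYG B=YBYB
After move 2 (R'): R=RRRR U=WYWY F=GBGB D=YWYW B=GBGB
After move 3 (R'): R=RRRR U=WGWG F=GYGY D=YBYB B=WBWB
After move 4 (U): U=WWGG F=RRGY R=WBRR B=OOWB L=GYOO
After move 5 (U): U=GWGW F=WBGY R=OORR B=GYWB L=RROO
After move 6 (U): U=GGWW F=OOGY R=GYRR B=RRWB L=WBOO
Query: R face = GYRR

Answer: G Y R R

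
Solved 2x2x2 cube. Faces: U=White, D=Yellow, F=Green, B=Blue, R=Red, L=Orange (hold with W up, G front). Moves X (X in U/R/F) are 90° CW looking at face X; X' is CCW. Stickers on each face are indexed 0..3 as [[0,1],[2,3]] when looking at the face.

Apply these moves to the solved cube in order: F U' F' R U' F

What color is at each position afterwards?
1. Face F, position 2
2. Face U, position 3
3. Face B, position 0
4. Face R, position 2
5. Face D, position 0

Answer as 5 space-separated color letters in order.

Answer: Y R R G R

Derivation:
After move 1 (F): F=GGGG U=WWOO R=WRWR D=RRYY L=OYOY
After move 2 (U'): U=WOWO F=OYGG R=GGWR B=WRBB L=BBOY
After move 3 (F'): F=YGOG U=WOGW R=RGRR D=BYYY L=BOOW
After move 4 (R): R=RRRG U=WGGG F=YYOY D=BBYW B=WROB
After move 5 (U'): U=GGWG F=BOOY R=YYRG B=RROB L=WROW
After move 6 (F): F=OBYO U=GGWR R=WYGG D=RYYW L=WBOB
Query 1: F[2] = Y
Query 2: U[3] = R
Query 3: B[0] = R
Query 4: R[2] = G
Query 5: D[0] = R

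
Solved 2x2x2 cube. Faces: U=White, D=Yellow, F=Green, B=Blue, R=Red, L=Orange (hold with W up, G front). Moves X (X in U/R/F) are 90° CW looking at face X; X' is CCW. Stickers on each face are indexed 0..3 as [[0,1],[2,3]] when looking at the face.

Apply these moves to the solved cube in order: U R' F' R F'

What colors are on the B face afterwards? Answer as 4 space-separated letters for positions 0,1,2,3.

After move 1 (U): U=WWWW F=RRGG R=BBRR B=OOBB L=GGOO
After move 2 (R'): R=BRBR U=WBWO F=RWGW D=YRYG B=YOYB
After move 3 (F'): F=WWRG U=WBBB R=RRYR D=GOYG L=GOOW
After move 4 (R): R=YRRR U=WWBG F=WORG D=GYYY B=BOBB
After move 5 (F'): F=OGWR U=WWYR R=YRGR D=OWYY L=GGOB
Query: B face = BOBB

Answer: B O B B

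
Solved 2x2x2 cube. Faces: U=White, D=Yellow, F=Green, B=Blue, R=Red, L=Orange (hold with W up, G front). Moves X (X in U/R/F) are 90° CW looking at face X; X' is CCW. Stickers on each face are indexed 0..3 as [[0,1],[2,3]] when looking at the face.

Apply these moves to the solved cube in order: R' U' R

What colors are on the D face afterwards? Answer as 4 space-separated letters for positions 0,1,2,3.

Answer: Y Y Y R

Derivation:
After move 1 (R'): R=RRRR U=WBWB F=GWGW D=YGYG B=YBYB
After move 2 (U'): U=BBWW F=OOGW R=GWRR B=RRYB L=YBOO
After move 3 (R): R=RGRW U=BOWW F=OGGG D=YYYR B=WRBB
Query: D face = YYYR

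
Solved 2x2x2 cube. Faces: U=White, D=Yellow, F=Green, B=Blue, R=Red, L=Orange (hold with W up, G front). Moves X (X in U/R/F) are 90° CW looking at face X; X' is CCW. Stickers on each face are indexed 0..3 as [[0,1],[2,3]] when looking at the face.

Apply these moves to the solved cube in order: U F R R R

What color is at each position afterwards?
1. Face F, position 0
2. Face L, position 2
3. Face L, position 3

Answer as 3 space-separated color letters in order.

Answer: G O Y

Derivation:
After move 1 (U): U=WWWW F=RRGG R=BBRR B=OOBB L=GGOO
After move 2 (F): F=GRGR U=WWOG R=WBWR D=RBYY L=GYOY
After move 3 (R): R=WWRB U=WROR F=GBGY D=RBYO B=GOWB
After move 4 (R): R=RWBW U=WBOY F=GBGO D=RWYG B=RORB
After move 5 (R): R=BRWW U=WBOO F=GWGG D=RRYR B=YOBB
Query 1: F[0] = G
Query 2: L[2] = O
Query 3: L[3] = Y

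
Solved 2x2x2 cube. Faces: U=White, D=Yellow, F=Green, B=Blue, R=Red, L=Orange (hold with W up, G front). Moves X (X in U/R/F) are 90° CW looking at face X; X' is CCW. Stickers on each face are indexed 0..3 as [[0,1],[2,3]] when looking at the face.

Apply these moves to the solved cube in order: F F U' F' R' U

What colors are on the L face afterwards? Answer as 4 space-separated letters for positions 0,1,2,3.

After move 1 (F): F=GGGG U=WWOO R=WRWR D=RRYY L=OYOY
After move 2 (F): F=GGGG U=WWYY R=OROR D=WWYY L=OROR
After move 3 (U'): U=WYWY F=ORGG R=GGOR B=ORBB L=BBOR
After move 4 (F'): F=RGOG U=WYGO R=WGWR D=BRYY L=BYOW
After move 5 (R'): R=GRWW U=WBGO F=RYOO D=BGYG B=YRRB
After move 6 (U): U=GWOB F=GROO R=YRWW B=BYRB L=RYOW
Query: L face = RYOW

Answer: R Y O W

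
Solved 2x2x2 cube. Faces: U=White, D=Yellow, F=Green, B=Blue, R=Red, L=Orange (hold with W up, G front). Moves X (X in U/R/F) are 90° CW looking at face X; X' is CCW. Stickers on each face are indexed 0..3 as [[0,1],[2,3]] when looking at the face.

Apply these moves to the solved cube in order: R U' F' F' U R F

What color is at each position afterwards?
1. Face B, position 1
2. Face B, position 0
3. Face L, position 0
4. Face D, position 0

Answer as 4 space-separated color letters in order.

Answer: R G Y R

Derivation:
After move 1 (R): R=RRRR U=WGWG F=GYGY D=YBYB B=WBWB
After move 2 (U'): U=GGWW F=OOGY R=GYRR B=RRWB L=WBOO
After move 3 (F'): F=OYOG U=GGGR R=BYYR D=BOYB L=WWOW
After move 4 (F'): F=YGOO U=GGBY R=OYBR D=WWYB L=WROG
After move 5 (U): U=BGYG F=OYOO R=RRBR B=WRWB L=YGOG
After move 6 (R): R=BRRR U=BYYO F=OWOB D=WWYW B=GRGB
After move 7 (F): F=OOBW U=BYGG R=YROR D=RBYW L=YWOW
Query 1: B[1] = R
Query 2: B[0] = G
Query 3: L[0] = Y
Query 4: D[0] = R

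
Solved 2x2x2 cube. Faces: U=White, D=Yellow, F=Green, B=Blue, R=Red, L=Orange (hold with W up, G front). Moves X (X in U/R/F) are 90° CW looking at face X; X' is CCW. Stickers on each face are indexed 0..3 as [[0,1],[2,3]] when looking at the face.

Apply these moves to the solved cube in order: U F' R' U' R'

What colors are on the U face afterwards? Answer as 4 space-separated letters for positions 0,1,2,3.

Answer: B O W B

Derivation:
After move 1 (U): U=WWWW F=RRGG R=BBRR B=OOBB L=GGOO
After move 2 (F'): F=RGRG U=WWBR R=YBYR D=GOYY L=GWOW
After move 3 (R'): R=BRYY U=WBBO F=RWRR D=GGYG B=YOOB
After move 4 (U'): U=BOWB F=GWRR R=RWYY B=BROB L=YOOW
After move 5 (R'): R=WYRY U=BOWB F=GORB D=GWYR B=GRGB
Query: U face = BOWB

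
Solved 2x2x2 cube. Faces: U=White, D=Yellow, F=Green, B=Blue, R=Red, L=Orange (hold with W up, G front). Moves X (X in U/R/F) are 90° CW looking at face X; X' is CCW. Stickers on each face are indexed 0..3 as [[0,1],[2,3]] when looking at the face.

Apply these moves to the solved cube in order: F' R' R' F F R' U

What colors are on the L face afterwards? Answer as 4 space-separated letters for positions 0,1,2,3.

After move 1 (F'): F=GGGG U=WWRR R=YRYR D=OOYY L=OWOW
After move 2 (R'): R=RRYY U=WBRB F=GWGR D=OGYG B=YBOB
After move 3 (R'): R=RYRY U=WORY F=GBGB D=OWYR B=GBGB
After move 4 (F): F=GGBB U=WOWW R=RYYY D=RRYR L=OOOW
After move 5 (F): F=BGBG U=WOWO R=WYWY D=YRYR L=OROR
After move 6 (R'): R=YYWW U=WGWG F=BOBO D=YGYG B=RBRB
After move 7 (U): U=WWGG F=YYBO R=RBWW B=ORRB L=BOOR
Query: L face = BOOR

Answer: B O O R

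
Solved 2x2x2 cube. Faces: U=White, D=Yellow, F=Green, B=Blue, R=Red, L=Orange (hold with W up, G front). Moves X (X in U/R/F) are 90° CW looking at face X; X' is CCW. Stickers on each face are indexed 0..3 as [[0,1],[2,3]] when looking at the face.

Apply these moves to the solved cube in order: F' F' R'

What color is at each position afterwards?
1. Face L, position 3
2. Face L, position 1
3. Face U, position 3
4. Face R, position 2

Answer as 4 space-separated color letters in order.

Answer: R R B O

Derivation:
After move 1 (F'): F=GGGG U=WWRR R=YRYR D=OOYY L=OWOW
After move 2 (F'): F=GGGG U=WWYY R=OROR D=WWYY L=OROR
After move 3 (R'): R=RROO U=WBYB F=GWGY D=WGYG B=YBWB
Query 1: L[3] = R
Query 2: L[1] = R
Query 3: U[3] = B
Query 4: R[2] = O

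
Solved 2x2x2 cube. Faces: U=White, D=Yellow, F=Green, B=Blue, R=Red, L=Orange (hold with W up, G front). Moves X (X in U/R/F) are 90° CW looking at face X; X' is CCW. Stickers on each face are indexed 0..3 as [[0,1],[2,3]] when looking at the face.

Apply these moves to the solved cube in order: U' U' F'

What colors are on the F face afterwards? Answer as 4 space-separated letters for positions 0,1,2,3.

After move 1 (U'): U=WWWW F=OOGG R=GGRR B=RRBB L=BBOO
After move 2 (U'): U=WWWW F=BBGG R=OORR B=GGBB L=RROO
After move 3 (F'): F=BGBG U=WWOR R=YOYR D=ROYY L=RWOW
Query: F face = BGBG

Answer: B G B G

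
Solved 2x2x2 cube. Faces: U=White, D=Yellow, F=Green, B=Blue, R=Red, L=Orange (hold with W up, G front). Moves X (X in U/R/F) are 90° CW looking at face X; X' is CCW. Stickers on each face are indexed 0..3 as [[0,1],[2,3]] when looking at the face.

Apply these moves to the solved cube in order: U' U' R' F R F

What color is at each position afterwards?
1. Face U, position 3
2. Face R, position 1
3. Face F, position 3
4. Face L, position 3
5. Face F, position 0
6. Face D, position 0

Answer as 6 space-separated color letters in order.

Answer: Y W O Y W R

Derivation:
After move 1 (U'): U=WWWW F=OOGG R=GGRR B=RRBB L=BBOO
After move 2 (U'): U=WWWW F=BBGG R=OORR B=GGBB L=RROO
After move 3 (R'): R=OROR U=WBWG F=BWGW D=YBYG B=YGYB
After move 4 (F): F=GBWW U=WBOR R=WRGR D=OOYG L=RYOB
After move 5 (R): R=GWRR U=WBOW F=GOWG D=OYYY B=RGBB
After move 6 (F): F=WGGO U=WBBY R=OWWR D=RGYY L=ROOY
Query 1: U[3] = Y
Query 2: R[1] = W
Query 3: F[3] = O
Query 4: L[3] = Y
Query 5: F[0] = W
Query 6: D[0] = R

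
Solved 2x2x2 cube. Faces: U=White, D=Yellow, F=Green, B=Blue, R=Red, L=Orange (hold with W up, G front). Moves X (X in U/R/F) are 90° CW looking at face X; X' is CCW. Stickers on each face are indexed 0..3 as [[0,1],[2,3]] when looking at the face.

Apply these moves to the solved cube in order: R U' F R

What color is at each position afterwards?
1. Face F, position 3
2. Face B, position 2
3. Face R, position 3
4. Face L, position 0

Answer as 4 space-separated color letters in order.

After move 1 (R): R=RRRR U=WGWG F=GYGY D=YBYB B=WBWB
After move 2 (U'): U=GGWW F=OOGY R=GYRR B=RRWB L=WBOO
After move 3 (F): F=GOYO U=GGOB R=WYWR D=RGYB L=WYOB
After move 4 (R): R=WWRY U=GOOO F=GGYB D=RWYR B=BRGB
Query 1: F[3] = B
Query 2: B[2] = G
Query 3: R[3] = Y
Query 4: L[0] = W

Answer: B G Y W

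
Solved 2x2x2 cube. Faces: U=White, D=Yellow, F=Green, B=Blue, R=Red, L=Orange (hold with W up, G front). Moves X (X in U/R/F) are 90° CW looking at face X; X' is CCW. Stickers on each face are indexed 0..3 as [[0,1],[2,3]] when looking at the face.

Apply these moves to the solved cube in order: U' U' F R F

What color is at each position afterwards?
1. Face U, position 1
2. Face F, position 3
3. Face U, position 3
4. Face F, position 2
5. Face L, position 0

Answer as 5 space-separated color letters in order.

Answer: B O Y Y R

Derivation:
After move 1 (U'): U=WWWW F=OOGG R=GGRR B=RRBB L=BBOO
After move 2 (U'): U=WWWW F=BBGG R=OORR B=GGBB L=RROO
After move 3 (F): F=GBGB U=WWOR R=WOWR D=ROYY L=RYOY
After move 4 (R): R=WWRO U=WBOB F=GOGY D=RBYG B=RGWB
After move 5 (F): F=GGYO U=WBYY R=OWBO D=RWYG L=RROB
Query 1: U[1] = B
Query 2: F[3] = O
Query 3: U[3] = Y
Query 4: F[2] = Y
Query 5: L[0] = R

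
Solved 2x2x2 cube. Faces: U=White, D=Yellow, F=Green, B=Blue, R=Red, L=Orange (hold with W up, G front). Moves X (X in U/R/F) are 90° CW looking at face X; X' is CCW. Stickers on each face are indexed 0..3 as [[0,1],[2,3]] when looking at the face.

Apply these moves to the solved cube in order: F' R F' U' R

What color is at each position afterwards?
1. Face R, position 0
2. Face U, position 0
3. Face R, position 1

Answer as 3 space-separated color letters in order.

After move 1 (F'): F=GGGG U=WWRR R=YRYR D=OOYY L=OWOW
After move 2 (R): R=YYRR U=WGRG F=GOGY D=OBYB B=RBWB
After move 3 (F'): F=OYGG U=WGYR R=BYOR D=WWYB L=OGOR
After move 4 (U'): U=GRWY F=OGGG R=OYOR B=BYWB L=RBOR
After move 5 (R): R=OORY U=GGWG F=OWGB D=WWYB B=YYRB
Query 1: R[0] = O
Query 2: U[0] = G
Query 3: R[1] = O

Answer: O G O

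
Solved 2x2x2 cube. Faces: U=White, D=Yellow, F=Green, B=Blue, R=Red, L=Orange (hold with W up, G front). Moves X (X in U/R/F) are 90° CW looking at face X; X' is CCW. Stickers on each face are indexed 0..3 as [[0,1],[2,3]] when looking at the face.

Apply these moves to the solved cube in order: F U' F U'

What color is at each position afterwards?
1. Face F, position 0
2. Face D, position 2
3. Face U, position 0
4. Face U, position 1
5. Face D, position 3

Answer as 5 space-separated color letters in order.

After move 1 (F): F=GGGG U=WWOO R=WRWR D=RRYY L=OYOY
After move 2 (U'): U=WOWO F=OYGG R=GGWR B=WRBB L=BBOY
After move 3 (F): F=GOGY U=WOYB R=WGOR D=WGYY L=BROR
After move 4 (U'): U=OBWY F=BRGY R=GOOR B=WGBB L=WROR
Query 1: F[0] = B
Query 2: D[2] = Y
Query 3: U[0] = O
Query 4: U[1] = B
Query 5: D[3] = Y

Answer: B Y O B Y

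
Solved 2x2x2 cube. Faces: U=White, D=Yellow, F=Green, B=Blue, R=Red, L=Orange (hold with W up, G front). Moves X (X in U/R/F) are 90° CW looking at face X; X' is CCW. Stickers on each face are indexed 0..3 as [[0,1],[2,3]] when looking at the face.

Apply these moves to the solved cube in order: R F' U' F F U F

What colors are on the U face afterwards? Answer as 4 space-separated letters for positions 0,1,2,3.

Answer: O G Y G

Derivation:
After move 1 (R): R=RRRR U=WGWG F=GYGY D=YBYB B=WBWB
After move 2 (F'): F=YYGG U=WGRR R=BRYR D=OOYB L=OGOW
After move 3 (U'): U=GRWR F=OGGG R=YYYR B=BRWB L=WBOW
After move 4 (F): F=GOGG U=GRWB R=WYRR D=YYYB L=WOOO
After move 5 (F): F=GGGO U=GROO R=WYBR D=RWYB L=WYOY
After move 6 (U): U=OGOR F=WYGO R=BRBR B=WYWB L=GGOY
After move 7 (F): F=GWOY U=OGYG R=ORRR D=BBYB L=GROW
Query: U face = OGYG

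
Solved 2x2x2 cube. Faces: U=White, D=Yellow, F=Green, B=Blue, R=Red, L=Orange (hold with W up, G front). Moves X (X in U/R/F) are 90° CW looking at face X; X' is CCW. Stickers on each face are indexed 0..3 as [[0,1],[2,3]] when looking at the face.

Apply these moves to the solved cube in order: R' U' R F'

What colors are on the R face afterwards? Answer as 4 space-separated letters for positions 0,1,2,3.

Answer: Y G Y W

Derivation:
After move 1 (R'): R=RRRR U=WBWB F=GWGW D=YGYG B=YBYB
After move 2 (U'): U=BBWW F=OOGW R=GWRR B=RRYB L=YBOO
After move 3 (R): R=RGRW U=BOWW F=OGGG D=YYYR B=WRBB
After move 4 (F'): F=GGOG U=BORR R=YGYW D=BOYR L=YWOW
Query: R face = YGYW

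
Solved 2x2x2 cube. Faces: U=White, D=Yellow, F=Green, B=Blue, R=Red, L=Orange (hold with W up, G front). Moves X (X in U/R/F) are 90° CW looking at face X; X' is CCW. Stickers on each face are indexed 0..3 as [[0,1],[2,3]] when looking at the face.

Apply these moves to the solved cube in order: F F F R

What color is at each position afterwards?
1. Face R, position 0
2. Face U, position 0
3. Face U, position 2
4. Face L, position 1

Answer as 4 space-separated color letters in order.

Answer: Y W R W

Derivation:
After move 1 (F): F=GGGG U=WWOO R=WRWR D=RRYY L=OYOY
After move 2 (F): F=GGGG U=WWYY R=OROR D=WWYY L=OROR
After move 3 (F): F=GGGG U=WWRR R=YRYR D=OOYY L=OWOW
After move 4 (R): R=YYRR U=WGRG F=GOGY D=OBYB B=RBWB
Query 1: R[0] = Y
Query 2: U[0] = W
Query 3: U[2] = R
Query 4: L[1] = W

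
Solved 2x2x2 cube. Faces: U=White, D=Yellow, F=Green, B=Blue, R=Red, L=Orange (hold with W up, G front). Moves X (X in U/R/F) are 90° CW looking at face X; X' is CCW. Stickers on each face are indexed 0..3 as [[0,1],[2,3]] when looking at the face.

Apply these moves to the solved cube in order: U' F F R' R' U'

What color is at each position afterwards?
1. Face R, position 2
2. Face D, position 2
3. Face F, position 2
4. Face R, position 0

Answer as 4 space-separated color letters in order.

After move 1 (U'): U=WWWW F=OOGG R=GGRR B=RRBB L=BBOO
After move 2 (F): F=GOGO U=WWOB R=WGWR D=RGYY L=BYOY
After move 3 (F): F=GGOO U=WWYY R=OGBR D=WWYY L=BROG
After move 4 (R'): R=GROB U=WBYR F=GWOY D=WGYO B=YRWB
After move 5 (R'): R=RBGO U=WWYY F=GBOR D=WWYY B=ORGB
After move 6 (U'): U=WYWY F=BROR R=GBGO B=RBGB L=OROG
Query 1: R[2] = G
Query 2: D[2] = Y
Query 3: F[2] = O
Query 4: R[0] = G

Answer: G Y O G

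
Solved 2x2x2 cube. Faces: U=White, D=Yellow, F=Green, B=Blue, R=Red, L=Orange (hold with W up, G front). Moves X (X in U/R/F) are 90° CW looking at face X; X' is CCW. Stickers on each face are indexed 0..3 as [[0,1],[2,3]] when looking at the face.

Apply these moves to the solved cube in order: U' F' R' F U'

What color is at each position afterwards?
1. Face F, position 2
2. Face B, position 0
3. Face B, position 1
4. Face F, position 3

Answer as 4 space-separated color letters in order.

Answer: R G R W

Derivation:
After move 1 (U'): U=WWWW F=OOGG R=GGRR B=RRBB L=BBOO
After move 2 (F'): F=OGOG U=WWGR R=YGYR D=BOYY L=BWOW
After move 3 (R'): R=GRYY U=WBGR F=OWOR D=BGYG B=YROB
After move 4 (F): F=OORW U=WBWW R=GRRY D=YGYG L=BBOG
After move 5 (U'): U=BWWW F=BBRW R=OORY B=GROB L=YROG
Query 1: F[2] = R
Query 2: B[0] = G
Query 3: B[1] = R
Query 4: F[3] = W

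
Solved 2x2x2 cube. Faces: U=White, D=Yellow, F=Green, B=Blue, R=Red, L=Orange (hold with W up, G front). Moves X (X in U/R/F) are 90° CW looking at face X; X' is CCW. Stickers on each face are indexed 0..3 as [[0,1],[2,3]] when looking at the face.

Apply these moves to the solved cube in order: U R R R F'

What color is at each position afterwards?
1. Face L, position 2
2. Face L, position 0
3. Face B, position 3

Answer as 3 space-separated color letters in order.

After move 1 (U): U=WWWW F=RRGG R=BBRR B=OOBB L=GGOO
After move 2 (R): R=RBRB U=WRWG F=RYGY D=YBYO B=WOWB
After move 3 (R): R=RRBB U=WYWY F=RBGO D=YWYW B=GORB
After move 4 (R): R=BRBR U=WBWO F=RWGW D=YRYG B=YOYB
After move 5 (F'): F=WWRG U=WBBB R=RRYR D=GOYG L=GOOW
Query 1: L[2] = O
Query 2: L[0] = G
Query 3: B[3] = B

Answer: O G B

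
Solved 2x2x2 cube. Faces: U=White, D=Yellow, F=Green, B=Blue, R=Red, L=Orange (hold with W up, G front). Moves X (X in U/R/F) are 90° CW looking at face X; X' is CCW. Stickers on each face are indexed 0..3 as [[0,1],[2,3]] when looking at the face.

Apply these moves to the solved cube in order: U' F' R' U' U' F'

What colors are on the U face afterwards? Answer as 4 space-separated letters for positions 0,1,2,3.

After move 1 (U'): U=WWWW F=OOGG R=GGRR B=RRBB L=BBOO
After move 2 (F'): F=OGOG U=WWGR R=YGYR D=BOYY L=BWOW
After move 3 (R'): R=GRYY U=WBGR F=OWOR D=BGYG B=YROB
After move 4 (U'): U=BRWG F=BWOR R=OWYY B=GROB L=YROW
After move 5 (U'): U=RGBW F=YROR R=BWYY B=OWOB L=GROW
After move 6 (F'): F=RRYO U=RGBY R=GWBY D=RWYG L=GWOB
Query: U face = RGBY

Answer: R G B Y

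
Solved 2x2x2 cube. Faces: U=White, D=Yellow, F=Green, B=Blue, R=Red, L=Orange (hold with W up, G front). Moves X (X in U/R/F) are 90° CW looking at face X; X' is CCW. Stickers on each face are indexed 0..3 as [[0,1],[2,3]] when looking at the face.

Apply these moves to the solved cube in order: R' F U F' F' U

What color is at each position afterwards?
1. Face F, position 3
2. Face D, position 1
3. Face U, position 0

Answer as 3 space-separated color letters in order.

Answer: W O R

Derivation:
After move 1 (R'): R=RRRR U=WBWB F=GWGW D=YGYG B=YBYB
After move 2 (F): F=GGWW U=WBOO R=WRBR D=RRYG L=OYOG
After move 3 (U): U=OWOB F=WRWW R=YBBR B=OYYB L=GGOG
After move 4 (F'): F=RWWW U=OWYB R=RBRR D=GGYG L=GBOO
After move 5 (F'): F=WWRW U=OWRR R=GBGR D=BOYG L=GBOY
After move 6 (U): U=RORW F=GBRW R=OYGR B=GBYB L=WWOY
Query 1: F[3] = W
Query 2: D[1] = O
Query 3: U[0] = R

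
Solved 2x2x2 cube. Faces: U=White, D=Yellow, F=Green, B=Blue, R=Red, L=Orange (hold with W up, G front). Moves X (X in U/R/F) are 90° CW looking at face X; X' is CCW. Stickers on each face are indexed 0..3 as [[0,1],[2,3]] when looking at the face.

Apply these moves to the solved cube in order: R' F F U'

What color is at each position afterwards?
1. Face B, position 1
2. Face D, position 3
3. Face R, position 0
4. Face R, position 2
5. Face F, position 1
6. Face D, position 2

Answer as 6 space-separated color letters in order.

After move 1 (R'): R=RRRR U=WBWB F=GWGW D=YGYG B=YBYB
After move 2 (F): F=GGWW U=WBOO R=WRBR D=RRYG L=OYOG
After move 3 (F): F=WGWG U=WBGY R=OROR D=BWYG L=OROR
After move 4 (U'): U=BYWG F=ORWG R=WGOR B=ORYB L=YBOR
Query 1: B[1] = R
Query 2: D[3] = G
Query 3: R[0] = W
Query 4: R[2] = O
Query 5: F[1] = R
Query 6: D[2] = Y

Answer: R G W O R Y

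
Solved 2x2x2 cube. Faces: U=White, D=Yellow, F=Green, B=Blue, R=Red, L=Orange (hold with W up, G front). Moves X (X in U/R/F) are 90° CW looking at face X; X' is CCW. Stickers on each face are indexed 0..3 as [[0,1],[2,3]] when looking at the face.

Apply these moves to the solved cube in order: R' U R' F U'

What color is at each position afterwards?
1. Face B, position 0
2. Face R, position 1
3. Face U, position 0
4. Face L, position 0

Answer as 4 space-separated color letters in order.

After move 1 (R'): R=RRRR U=WBWB F=GWGW D=YGYG B=YBYB
After move 2 (U): U=WWBB F=RRGW R=YBRR B=OOYB L=GWOO
After move 3 (R'): R=BRYR U=WYBO F=RWGB D=YRYW B=GOGB
After move 4 (F): F=GRBW U=WYOW R=BROR D=YBYW L=GYOR
After move 5 (U'): U=YWWO F=GYBW R=GROR B=BRGB L=GOOR
Query 1: B[0] = B
Query 2: R[1] = R
Query 3: U[0] = Y
Query 4: L[0] = G

Answer: B R Y G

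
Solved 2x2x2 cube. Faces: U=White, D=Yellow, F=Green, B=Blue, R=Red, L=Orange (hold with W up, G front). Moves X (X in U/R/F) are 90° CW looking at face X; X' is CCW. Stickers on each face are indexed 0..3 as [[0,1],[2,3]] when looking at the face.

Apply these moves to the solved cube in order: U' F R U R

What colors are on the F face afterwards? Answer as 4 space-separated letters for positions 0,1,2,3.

Answer: W B G R

Derivation:
After move 1 (U'): U=WWWW F=OOGG R=GGRR B=RRBB L=BBOO
After move 2 (F): F=GOGO U=WWOB R=WGWR D=RGYY L=BYOY
After move 3 (R): R=WWRG U=WOOO F=GGGY D=RBYR B=BRWB
After move 4 (U): U=OWOO F=WWGY R=BRRG B=BYWB L=GGOY
After move 5 (R): R=RBGR U=OWOY F=WBGR D=RWYB B=OYWB
Query: F face = WBGR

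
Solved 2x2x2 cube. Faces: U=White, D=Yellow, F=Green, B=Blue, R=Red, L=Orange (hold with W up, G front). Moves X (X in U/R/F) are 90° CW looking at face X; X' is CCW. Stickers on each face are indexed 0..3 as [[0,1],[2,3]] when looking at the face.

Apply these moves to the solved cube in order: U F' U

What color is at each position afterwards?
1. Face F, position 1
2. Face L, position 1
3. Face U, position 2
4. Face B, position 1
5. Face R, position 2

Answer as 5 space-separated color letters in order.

Answer: B G R W Y

Derivation:
After move 1 (U): U=WWWW F=RRGG R=BBRR B=OOBB L=GGOO
After move 2 (F'): F=RGRG U=WWBR R=YBYR D=GOYY L=GWOW
After move 3 (U): U=BWRW F=YBRG R=OOYR B=GWBB L=RGOW
Query 1: F[1] = B
Query 2: L[1] = G
Query 3: U[2] = R
Query 4: B[1] = W
Query 5: R[2] = Y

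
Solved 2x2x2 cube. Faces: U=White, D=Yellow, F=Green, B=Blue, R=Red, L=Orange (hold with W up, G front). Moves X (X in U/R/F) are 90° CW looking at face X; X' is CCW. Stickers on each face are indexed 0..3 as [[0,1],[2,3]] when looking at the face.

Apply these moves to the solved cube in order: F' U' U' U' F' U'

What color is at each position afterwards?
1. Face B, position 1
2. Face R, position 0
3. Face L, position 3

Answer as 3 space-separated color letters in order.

After move 1 (F'): F=GGGG U=WWRR R=YRYR D=OOYY L=OWOW
After move 2 (U'): U=WRWR F=OWGG R=GGYR B=YRBB L=BBOW
After move 3 (U'): U=RRWW F=BBGG R=OWYR B=GGBB L=YROW
After move 4 (U'): U=RWRW F=YRGG R=BBYR B=OWBB L=GGOW
After move 5 (F'): F=RGYG U=RWBY R=OBOR D=GWYY L=GWOR
After move 6 (U'): U=WYRB F=GWYG R=RGOR B=OBBB L=OWOR
Query 1: B[1] = B
Query 2: R[0] = R
Query 3: L[3] = R

Answer: B R R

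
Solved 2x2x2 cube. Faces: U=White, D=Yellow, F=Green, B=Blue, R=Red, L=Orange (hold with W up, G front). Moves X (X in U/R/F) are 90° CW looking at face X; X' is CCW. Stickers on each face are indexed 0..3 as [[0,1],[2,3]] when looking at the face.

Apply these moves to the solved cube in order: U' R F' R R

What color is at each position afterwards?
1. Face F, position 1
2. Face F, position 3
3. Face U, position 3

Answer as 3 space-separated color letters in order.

After move 1 (U'): U=WWWW F=OOGG R=GGRR B=RRBB L=BBOO
After move 2 (R): R=RGRG U=WOWG F=OYGY D=YBYR B=WRWB
After move 3 (F'): F=YYOG U=WORR R=BGYG D=BOYR L=BGOW
After move 4 (R): R=YBGG U=WYRG F=YOOR D=BWYW B=RROB
After move 5 (R): R=GYGB U=WORR F=YWOW D=BOYR B=GRYB
Query 1: F[1] = W
Query 2: F[3] = W
Query 3: U[3] = R

Answer: W W R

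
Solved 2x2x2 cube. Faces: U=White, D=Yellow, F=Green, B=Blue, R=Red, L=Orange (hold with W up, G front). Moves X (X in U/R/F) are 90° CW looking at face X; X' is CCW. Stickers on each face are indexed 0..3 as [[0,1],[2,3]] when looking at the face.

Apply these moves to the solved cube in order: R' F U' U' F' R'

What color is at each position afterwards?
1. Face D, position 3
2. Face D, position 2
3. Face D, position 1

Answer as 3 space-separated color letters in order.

After move 1 (R'): R=RRRR U=WBWB F=GWGW D=YGYG B=YBYB
After move 2 (F): F=GGWW U=WBOO R=WRBR D=RRYG L=OYOG
After move 3 (U'): U=BOWO F=OYWW R=GGBR B=WRYB L=YBOG
After move 4 (U'): U=OOBW F=YBWW R=OYBR B=GGYB L=WROG
After move 5 (F'): F=BWYW U=OOOB R=RYRR D=RGYG L=WWOB
After move 6 (R'): R=YRRR U=OYOG F=BOYB D=RWYW B=GGGB
Query 1: D[3] = W
Query 2: D[2] = Y
Query 3: D[1] = W

Answer: W Y W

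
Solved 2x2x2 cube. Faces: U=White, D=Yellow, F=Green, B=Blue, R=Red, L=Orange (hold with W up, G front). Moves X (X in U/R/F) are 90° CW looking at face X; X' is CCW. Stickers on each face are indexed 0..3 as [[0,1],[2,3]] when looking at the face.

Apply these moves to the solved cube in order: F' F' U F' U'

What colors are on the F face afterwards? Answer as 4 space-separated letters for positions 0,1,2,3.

Answer: G W O G

Derivation:
After move 1 (F'): F=GGGG U=WWRR R=YRYR D=OOYY L=OWOW
After move 2 (F'): F=GGGG U=WWYY R=OROR D=WWYY L=OROR
After move 3 (U): U=YWYW F=ORGG R=BBOR B=ORBB L=GGOR
After move 4 (F'): F=RGOG U=YWBO R=WBWR D=GRYY L=GWOY
After move 5 (U'): U=WOYB F=GWOG R=RGWR B=WBBB L=OROY
Query: F face = GWOG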